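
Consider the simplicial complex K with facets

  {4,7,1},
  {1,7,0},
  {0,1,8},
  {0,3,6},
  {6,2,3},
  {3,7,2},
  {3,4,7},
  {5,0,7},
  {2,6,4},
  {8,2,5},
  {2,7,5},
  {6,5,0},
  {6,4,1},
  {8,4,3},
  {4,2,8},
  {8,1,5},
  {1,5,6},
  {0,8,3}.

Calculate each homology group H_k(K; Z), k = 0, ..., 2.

H_0 ≅ Z,  H_1 ≅ Z ⊕ Z/2Z,  H_2 = 0.

We work with the vertex ordering 0 < 1 < 2 < 3 < 4 < 5 < 6 < 7 < 8. The simplices of K, each written with vertices in increasing order, are:

  0-simplices (9): [0], [1], [2], [3], [4], [5], [6], [7], [8]
  1-simplices (27): (27 of them)
  2-simplices (18): [0,1,7], [0,1,8], [0,3,6], [0,3,8], [0,5,6], [0,5,7], [1,4,6], [1,4,7], [1,5,6], [1,5,8], [2,3,6], [2,3,7], [2,4,6], [2,4,8], [2,5,7], [2,5,8], [3,4,7], [3,4,8]

giving chain groups C_0 ≅ Z^9, C_1 ≅ Z^27, C_2 ≅ Z^18.

∂_1: C_1 → C_0 is given by ∂[p,q] = [q] − [p].
The resulting 9×27 matrix has rank 8, and its Smith normal form has invariant factors (1,1,1,1,1,1,1,1).

Boundary ∂_2: C_2 → C_1 acts by ∂[p,q,r] = [q,r] − [p,r] + [p,q]. For instance
  ∂[3,4,8] = [4,8] − [3,8] + [3,4],
  ∂[1,5,8] = [5,8] − [1,8] + [1,5].
The resulting 27×18 matrix has rank 18, and its Smith normal form has invariant factors (1,1,1,1,1,1,1,1,1,1,1,1,1,1,1,1,1,2).

Computing H_k = (kernel of ∂_k) / (image of ∂_{k+1}):

  H_0: rank C_0 − rank ∂_1 = 9 − 8 = 1, and the invariant factors of ∂_1 are all 1, so H_0 ≅ Z.
  H_1: rank ker ∂_1 − rank ∂_2 = (27 − 8) − 18 = 1, and ∂_2 has invariant factor 2 > 1, so H_1 ≅ Z ⊕ Z/2Z.
  H_2: rank ker ∂_2 − rank ∂_3 = (18 − 18) − 0 = 0, and there is no ∂_3, so H_2 ≅ 0.

(K is a triangulation of the Klein bottle.)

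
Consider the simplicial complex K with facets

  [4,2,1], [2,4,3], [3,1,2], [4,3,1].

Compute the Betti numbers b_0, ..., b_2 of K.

We work with the vertex ordering 1 < 2 < 3 < 4. The simplices of K, each written with vertices in increasing order, are:

  0-simplices (4): [1], [2], [3], [4]
  1-simplices (6): [1,2], [1,3], [1,4], [2,3], [2,4], [3,4]
  2-simplices (4): [1,2,3], [1,2,4], [1,3,4], [2,3,4]

giving chain groups C_0 ≅ Z^4, C_1 ≅ Z^6, C_2 ≅ Z^4.

The boundary map ∂_1: C_1 → C_0 maps an edge to its endpoints' difference, ∂[p,q] = q − p.
As a 4×6 matrix over Z this has rank 3, with invariant factors (1,1,1).

∂_2: C_2 → C_1 acts by ∂[p,q,r] = [q,r] − [p,r] + [p,q]. For instance
  ∂[1,3,4] = [3,4] − [1,4] + [1,3],
  ∂[2,3,4] = [3,4] − [2,4] + [2,3].
As a 6×4 matrix over Z this has rank 3, with invariant factors (1,1,1).

Reading off H_k = ker ∂_k / im ∂_{k+1}:

  H_0: rank C_0 − rank ∂_1 = 4 − 3 = 1, and the invariant factors of ∂_1 are all 1, so H_0 ≅ Z.
  H_1: rank ker ∂_1 − rank ∂_2 = (6 − 3) − 3 = 0, and the invariant factors of ∂_2 are all 1, so H_1 ≅ 0.
  H_2: rank ker ∂_2 − rank ∂_3 = (4 − 3) − 0 = 1, and there is no ∂_3, so H_2 ≅ Z.

As a check, the Euler characteristic is 4 − 6 + 4 = 2, which agrees with 1 − 0 + 1 = 2.

Hence the Betti numbers are b_0 = 1, b_1 = 0, b_2 = 1.

b_0 = 1, b_1 = 0, b_2 = 1.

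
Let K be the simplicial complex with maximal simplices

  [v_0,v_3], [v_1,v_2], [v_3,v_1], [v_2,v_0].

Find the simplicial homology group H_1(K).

Fix the vertex order v_0 < v_1 < v_2 < v_3 and write every simplex with vertices in increasing order. Then dim K = 1 and the simplices of K are:

  0-simplices (4): [v_0], [v_1], [v_2], [v_3]
  1-simplices (4): [v_0,v_2], [v_0,v_3], [v_1,v_2], [v_1,v_3]

so the chain groups are C_0 ≅ Z^4, C_1 ≅ Z^4.

Boundary ∂_1: C_1 → C_0 sends each edge [p,q] (with p < q) to q − p.
The 4×4 boundary matrix has rank 3 and Smith normal form diag(1,1,1).

From H_k ≅ ker(∂_k) / im(∂_{k+1}) we obtain:

  H_1: rank ker ∂_1 − rank ∂_2 = (4 − 3) − 0 = 1, and there is no ∂_2, so H_1 = Z.

H_1 = Z.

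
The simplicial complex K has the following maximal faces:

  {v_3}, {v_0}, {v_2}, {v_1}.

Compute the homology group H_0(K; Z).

K has 4 vertices.
rank ∂_0 = 0, rank ∂_1 = 0 ⇒ b_0 = 4 − 0 − 0 = 4. So H_0 ≅ Z^4.

H_0 ≅ Z^4.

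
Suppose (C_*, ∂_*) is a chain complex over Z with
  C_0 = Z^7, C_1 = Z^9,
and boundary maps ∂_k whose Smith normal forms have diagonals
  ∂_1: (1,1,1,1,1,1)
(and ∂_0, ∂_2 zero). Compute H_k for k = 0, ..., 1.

H_0 ≅ Z,  H_1 ≅ Z^3.

H_0: b_0 = 7 − 0 − 6 = 1; torsion from ∂_1 factors > 1: none. So H_0 ≅ Z.
H_1: b_1 = 9 − 6 − 0 = 3; torsion from ∂_2 factors > 1: none. So H_1 ≅ Z^3.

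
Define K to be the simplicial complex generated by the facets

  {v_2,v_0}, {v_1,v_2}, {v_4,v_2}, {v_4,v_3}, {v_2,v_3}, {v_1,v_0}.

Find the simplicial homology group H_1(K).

H_1 ≅ Z^2.

Take the total order v_0 < v_1 < v_2 < v_3 < v_4 on the vertex set. Then K (dimension 1) consists of the simplices:

  0-simplices (5): [v_0], [v_1], [v_2], [v_3], [v_4]
  1-simplices (6): [v_0,v_1], [v_0,v_2], [v_1,v_2], [v_2,v_3], [v_2,v_4], [v_3,v_4]

giving chain groups C_0 ≅ Z^5, C_1 ≅ Z^6.

The boundary map ∂_1: C_1 → C_0 sends each edge [p,q] (with p < q) to q − p.
This gives a 5×6 integer matrix of rank 4; reducing to Smith normal form yields diagonal entries (1,1,1,1).

From H_k ≅ ker(∂_k) / im(∂_{k+1}) we obtain:

  H_1: rank ker ∂_1 − rank ∂_2 = (6 − 4) − 0 = 2, and there is no ∂_2, so H_1 ≅ Z^2.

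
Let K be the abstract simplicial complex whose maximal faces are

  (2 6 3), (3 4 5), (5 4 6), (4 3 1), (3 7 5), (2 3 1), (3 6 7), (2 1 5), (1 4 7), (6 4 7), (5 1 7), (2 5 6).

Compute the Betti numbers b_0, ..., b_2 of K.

b_0 = 1, b_1 = 0, b_2 = 0.

K has 7 vertices, 18 edges, 12 triangles.
rank ∂_0 = 0, rank ∂_1 = 6 ⇒ b_0 = 7 − 0 − 6 = 1; all invariant factors of ∂_1 are 1 so no torsion. So H_0 ≅ Z.
rank ∂_1 = 6, rank ∂_2 = 12 ⇒ b_1 = 18 − 6 − 12 = 0; ∂_2 has invariant factor(s) [2] giving torsion. So H_1 ≅ Z/2.
rank ∂_2 = 12, rank ∂_3 = 0 ⇒ b_2 = 12 − 12 − 0 = 0. So H_2 ≅ 0.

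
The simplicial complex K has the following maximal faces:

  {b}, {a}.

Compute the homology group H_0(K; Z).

K has 2 vertices.
rank ∂_0 = 0, rank ∂_1 = 0 ⇒ b_0 = 2 − 0 − 0 = 2. So H_0 ≅ Z^2.

H_0 ≅ Z^2.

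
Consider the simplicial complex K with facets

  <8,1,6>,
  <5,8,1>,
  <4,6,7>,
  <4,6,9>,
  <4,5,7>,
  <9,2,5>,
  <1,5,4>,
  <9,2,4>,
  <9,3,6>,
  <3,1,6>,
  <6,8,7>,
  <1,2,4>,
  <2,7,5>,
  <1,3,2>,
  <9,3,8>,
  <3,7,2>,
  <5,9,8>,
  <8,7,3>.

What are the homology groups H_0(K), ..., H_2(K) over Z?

We work with the vertex ordering 1 < 2 < 3 < 4 < 5 < 6 < 7 < 8 < 9. The simplices of K, each written with vertices in increasing order, are:

  0-simplices (9): [1], [2], [3], [4], [5], [6], [7], [8], [9]
  1-simplices (27): (27 of them)
  2-simplices (18): [1,2,3], [1,2,4], [1,3,6], [1,4,5], [1,5,8], [1,6,8], [2,3,7], [2,4,9], [2,5,7], [2,5,9], [3,6,9], [3,7,8], [3,8,9], [4,5,7], [4,6,7], [4,6,9], [5,8,9], [6,7,8]

so the chain groups are C_0 ≅ Z^9, C_1 ≅ Z^27, C_2 ≅ Z^18.

∂_1: C_1 → C_0 is given by ∂[p,q] = [q] − [p]. For instance
  ∂[2,5] = [5] − [2].
The resulting 9×27 matrix has rank 8, and its Smith normal form has invariant factors (1,1,1,1,1,1,1,1).

Boundary ∂_2: C_2 → C_1 sends each 2-simplex [p,q,r] to [q,r] − [p,r] + [p,q]. For instance
  ∂[3,7,8] = [7,8] − [3,8] + [3,7],
  ∂[4,5,7] = [5,7] − [4,7] + [4,5].
This gives a 27×18 integer matrix of rank 18; reducing to Smith normal form yields diagonal entries (1,1,1,1,1,1,1,1,1,1,1,1,1,1,1,1,1,2).

Computing H_k = (kernel of ∂_k) / (image of ∂_{k+1}):

  H_0: rank C_0 − rank ∂_1 = 9 − 8 = 1, and the invariant factors of ∂_1 are all 1, so H_0 ≅ Z.
  H_1: rank ker ∂_1 − rank ∂_2 = (27 − 8) − 18 = 1, and ∂_2 has invariant factor 2 > 1, so H_1 ≅ Z ⊕ Z_2.
  H_2: rank ker ∂_2 − rank ∂_3 = (18 − 18) − 0 = 0, and there is no ∂_3, so H_2 ≅ 0.

As a check, the Euler characteristic is 9 − 27 + 18 = 0, which agrees with 1 − 1 + 0 = 0.
(K is a triangulation of the Klein bottle.)

H_0 = Z,  H_1 = Z ⊕ Z_2,  H_2 = 0.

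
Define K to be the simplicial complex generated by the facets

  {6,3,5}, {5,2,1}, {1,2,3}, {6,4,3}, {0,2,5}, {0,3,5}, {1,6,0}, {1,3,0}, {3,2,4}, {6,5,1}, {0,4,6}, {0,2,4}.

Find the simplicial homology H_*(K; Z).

H_0 = Z,  H_1 = Z/2,  H_2 = 0.

We work with the vertex ordering 0 < 1 < 2 < 3 < 4 < 5 < 6. The simplices of K, each written with vertices in increasing order, are:

  0-simplices (7): [0], [1], [2], [3], [4], [5], [6]
  1-simplices (18): [0,1], [0,2], [0,3], [0,4], [0,5], [0,6], [1,2], [1,3], [1,5], [1,6], [2,3], [2,4], [2,5], [3,4], [3,5], [3,6], [4,6], [5,6]
  2-simplices (12): [0,1,3], [0,1,6], [0,2,4], [0,2,5], [0,3,5], [0,4,6], [1,2,3], [1,2,5], [1,5,6], [2,3,4], [3,4,6], [3,5,6]

Hence C_0 ≅ Z^7, C_1 ≅ Z^18, C_2 ≅ Z^12.

Boundary ∂_1: C_1 → C_0 maps an edge to its endpoints' difference, ∂[p,q] = q − p.
As a 7×18 matrix over Z this has rank 6, with invariant factors (1,1,1,1,1,1).

The boundary map ∂_2: C_2 → C_1 acts by ∂[p,q,r] = [q,r] − [p,r] + [p,q]. For instance
  ∂[1,5,6] = [5,6] − [1,6] + [1,5],
  ∂[0,2,4] = [2,4] − [0,4] + [0,2].
The resulting 18×12 matrix has rank 12, and its Smith normal form has invariant factors (1,1,1,1,1,1,1,1,1,1,1,2).

Reading off H_k = ker ∂_k / im ∂_{k+1}:

  H_0: rank C_0 − rank ∂_1 = 7 − 6 = 1, and the invariant factors of ∂_1 are all 1, so H_0 ≅ Z.
  H_1: rank ker ∂_1 − rank ∂_2 = (18 − 6) − 12 = 0, and ∂_2 has invariant factor 2 > 1, so H_1 ≅ Z/2.
  H_2: rank ker ∂_2 − rank ∂_3 = (12 − 12) − 0 = 0, and there is no ∂_3, so H_2 ≅ 0.

As a check, the Euler characteristic is 7 − 18 + 12 = 1, which agrees with 1 − 0 + 0 = 1.
(K is a triangulation of the real projective plane RP^2.)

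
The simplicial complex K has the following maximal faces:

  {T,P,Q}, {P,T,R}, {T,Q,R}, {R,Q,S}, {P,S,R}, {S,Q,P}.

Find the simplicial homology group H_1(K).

H_1 = 0.

Take the total order P < Q < R < S < T on the vertex set. Then K (dimension 2) consists of the simplices:

  0-simplices (5): P, Q, R, S, T
  1-simplices (9): PQ, PR, PS, PT, QR, QS, QT, RS, RT
  2-simplices (6): PQS, PQT, PRS, PRT, QRS, QRT

giving chain groups C_0 ≅ Z^5, C_1 ≅ Z^9, C_2 ≅ Z^6.

The boundary map ∂_1: C_1 → C_0 sends each edge [p,q] (with p < q) to q − p. For instance
  ∂PR = R − P.
As a 5×9 matrix over Z this has rank 4, with invariant factors (1,1,1,1).

∂_2: C_2 → C_1 maps a triangle to the signed sum of its edges. For instance
  ∂QRS = RS − QS + QR,
  ∂PQS = QS − PS + PQ.
The resulting 9×6 matrix has rank 5, and its Smith normal form has invariant factors (1,1,1,1,1).

Reading off H_k = ker ∂_k / im ∂_{k+1}:

  H_1: rank ker ∂_1 − rank ∂_2 = (9 − 4) − 5 = 0, and the invariant factors of ∂_2 are all 1, so H_1 ≅ 0.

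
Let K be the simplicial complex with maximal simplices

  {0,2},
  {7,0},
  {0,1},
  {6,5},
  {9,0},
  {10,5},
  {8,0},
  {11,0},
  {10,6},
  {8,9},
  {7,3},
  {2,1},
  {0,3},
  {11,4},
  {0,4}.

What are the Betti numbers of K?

Fix the vertex order 0 < 1 < 2 < 3 < 4 < 5 < 6 < 7 < 8 < 9 < 10 < 11 and write every simplex with vertices in increasing order. Then dim K = 1 and the simplices of K are:

  0-simplices (12): [0], [1], [2], [3], [4], [5], [6], [7], [8], [9], [10], [11]
  1-simplices (15): [0,1], [0,2], [0,3], [0,4], [0,7], [0,8], [0,9], [0,11], [1,2], [3,7], [4,11], [5,6], [5,10], [6,10], [8,9]

Hence C_0 ≅ Z^12, C_1 ≅ Z^15.

∂_1: C_1 → C_0 is given by ∂[p,q] = [q] − [p].
The resulting 12×15 matrix has rank 10, and its Smith normal form has invariant factors (1,1,1,1,1,1,1,1,1,1).

Reading off H_k = ker ∂_k / im ∂_{k+1}:

  H_0: rank C_0 − rank ∂_1 = 12 − 10 = 2, and the invariant factors of ∂_1 are all 1, so H_0 ≅ Z^2.
  H_1: rank ker ∂_1 − rank ∂_2 = (15 − 10) − 0 = 5, and there is no ∂_2, so H_1 ≅ Z^5.

(K is a triangulation of the disjoint union of the circle S^1 and a wedge of 4 circles.)

Hence the Betti numbers are b_0 = 2, b_1 = 5.

b_0 = 2, b_1 = 5.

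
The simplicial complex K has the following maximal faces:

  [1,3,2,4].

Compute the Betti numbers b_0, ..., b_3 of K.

K has 4 vertices, 6 edges, 4 triangles, 1 3-simplex.
rank ∂_0 = 0, rank ∂_1 = 3 ⇒ b_0 = 4 − 0 − 3 = 1; all invariant factors of ∂_1 are 1 so no torsion. So H_0 = Z.
rank ∂_1 = 3, rank ∂_2 = 3 ⇒ b_1 = 6 − 3 − 3 = 0; all invariant factors of ∂_2 are 1 so no torsion. So H_1 = 0.
rank ∂_2 = 3, rank ∂_3 = 1 ⇒ b_2 = 4 − 3 − 1 = 0; all invariant factors of ∂_3 are 1 so no torsion. So H_2 = 0.
rank ∂_3 = 1, rank ∂_4 = 0 ⇒ b_3 = 1 − 1 − 0 = 0. So H_3 = 0.

b_0 = 1, b_1 = 0, b_2 = 0, b_3 = 0.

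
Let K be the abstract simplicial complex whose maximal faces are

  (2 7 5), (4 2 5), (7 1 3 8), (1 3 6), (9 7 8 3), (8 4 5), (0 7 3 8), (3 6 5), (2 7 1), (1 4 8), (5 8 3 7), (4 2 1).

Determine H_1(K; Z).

Fix the vertex order 0 < 1 < 2 < 3 < 4 < 5 < 6 < 7 < 8 < 9 and write every simplex with vertices in increasing order. Then dim K = 3 and the simplices of K are:

  0-simplices (10): [0], [1], [2], [3], [4], [5], [6], [7], [8], [9]
  1-simplices (25): (25 of them)
  2-simplices (21): (21 of them)
  3-simplices (4): [0,3,7,8], [1,3,7,8], [3,5,7,8], [3,7,8,9]

giving chain groups C_0 ≅ Z^10, C_1 ≅ Z^25, C_2 ≅ Z^21, C_3 ≅ Z^4.

Boundary ∂_1: C_1 → C_0 sends each edge [p,q] (with p < q) to q − p.
The resulting 10×25 matrix has rank 9, and its Smith normal form has invariant factors (1,1,1,1,1,1,1,1,1).

∂_2: C_2 → C_1 sends each 2-simplex [p,q,r] to [q,r] − [p,r] + [p,q]. For instance
  ∂[5,7,8] = [7,8] − [5,8] + [5,7],
  ∂[3,7,8] = [7,8] − [3,8] + [3,7].
This gives a 25×21 integer matrix of rank 16; reducing to Smith normal form yields diagonal entries (1,1,1,1,1,1,1,1,1,1,1,1,1,1,1,1).

∂_3: C_3 → C_2 sends each 3-simplex σ to the alternating sum Σ_i (−1)^i (σ with its i-th vertex removed). For instance
  ∂[3,7,8,9] = [7,8,9] − [3,8,9] + [3,7,9] − [3,7,8],
  ∂[3,5,7,8] = [5,7,8] − [3,7,8] + [3,5,8] − [3,5,7].
The 21×4 boundary matrix has rank 4 and Smith normal form diag(1,1,1,1).

Reading off H_k = ker ∂_k / im ∂_{k+1}:

  H_1: rank ker ∂_1 − rank ∂_2 = (25 − 9) − 16 = 0, and the invariant factors of ∂_2 are all 1, so H_1 ≅ 0.

H_1 = 0.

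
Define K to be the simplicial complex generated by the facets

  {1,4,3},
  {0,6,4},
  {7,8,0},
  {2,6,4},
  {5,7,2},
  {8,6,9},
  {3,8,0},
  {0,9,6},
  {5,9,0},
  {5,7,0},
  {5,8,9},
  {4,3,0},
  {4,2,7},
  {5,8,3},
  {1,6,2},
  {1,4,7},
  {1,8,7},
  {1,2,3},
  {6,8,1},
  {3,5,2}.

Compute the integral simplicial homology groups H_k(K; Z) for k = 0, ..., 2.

H_0 = Z,  H_1 = Z ⊕ Z/2,  H_2 = 0.

We work with the vertex ordering 0 < 1 < 2 < 3 < 4 < 5 < 6 < 7 < 8 < 9. The simplices of K, each written with vertices in increasing order, are:

  0-simplices (10): [0], [1], [2], [3], [4], [5], [6], [7], [8], [9]
  1-simplices (30): (30 of them)
  2-simplices (20): (20 of them)

Hence C_0 ≅ Z^10, C_1 ≅ Z^30, C_2 ≅ Z^20.

Boundary ∂_1: C_1 → C_0 is given by ∂[p,q] = [q] − [p]. For instance
  ∂[0,5] = [5] − [0].
The 10×30 boundary matrix has rank 9 and Smith normal form diag(1,1,1,1,1,1,1,1,1).

The boundary map ∂_2: C_2 → C_1 sends each 2-simplex [p,q,r] to [q,r] − [p,r] + [p,q]. For instance
  ∂[1,2,3] = [2,3] − [1,3] + [1,2],
  ∂[0,7,8] = [7,8] − [0,8] + [0,7].
The resulting 30×20 matrix has rank 20, and its Smith normal form has invariant factors (1,1,1,1,1,1,1,1,1,1,1,1,1,1,1,1,1,1,1,2).

From H_k ≅ ker(∂_k) / im(∂_{k+1}) we obtain:

  H_0: rank C_0 − rank ∂_1 = 10 − 9 = 1, and the invariant factors of ∂_1 are all 1, so H_0 ≅ Z.
  H_1: rank ker ∂_1 − rank ∂_2 = (30 − 9) − 20 = 1, and ∂_2 has invariant factor 2 > 1, so H_1 ≅ Z ⊕ Z/2.
  H_2: rank ker ∂_2 − rank ∂_3 = (20 − 20) − 0 = 0, and there is no ∂_3, so H_2 ≅ 0.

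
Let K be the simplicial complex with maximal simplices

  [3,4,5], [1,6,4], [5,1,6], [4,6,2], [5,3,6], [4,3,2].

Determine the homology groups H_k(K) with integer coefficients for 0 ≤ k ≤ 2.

H_0 ≅ Z,  H_1 ≅ Z,  H_2 = 0.

Order the vertices as 1 < 2 < 3 < 4 < 5 < 6. Listing each simplex with vertices in this order, K has dimension 2 with simplices:

  0-simplices (6): [1], [2], [3], [4], [5], [6]
  1-simplices (12): [1,4], [1,5], [1,6], [2,3], [2,4], [2,6], [3,4], [3,5], [3,6], [4,5], [4,6], [5,6]
  2-simplices (6): [1,4,6], [1,5,6], [2,3,4], [2,4,6], [3,4,5], [3,5,6]

so the chain groups are C_0 ≅ Z^6, C_1 ≅ Z^12, C_2 ≅ Z^6.

The boundary map ∂_1: C_1 → C_0 is given by ∂[p,q] = [q] − [p]. For instance
  ∂[1,4] = [4] − [1].
As a 6×12 matrix over Z this has rank 5, with invariant factors (1,1,1,1,1).

The boundary map ∂_2: C_2 → C_1 acts by ∂[p,q,r] = [q,r] − [p,r] + [p,q]. For instance
  ∂[3,4,5] = [4,5] − [3,5] + [3,4],
  ∂[2,3,4] = [3,4] − [2,4] + [2,3].
The resulting 12×6 matrix has rank 6, and its Smith normal form has invariant factors (1,1,1,1,1,1).

Reading off H_k = ker ∂_k / im ∂_{k+1}:

  H_0: rank C_0 − rank ∂_1 = 6 − 5 = 1, and the invariant factors of ∂_1 are all 1, so H_0 = Z.
  H_1: rank ker ∂_1 − rank ∂_2 = (12 − 5) − 6 = 1, and the invariant factors of ∂_2 are all 1, so H_1 = Z.
  H_2: rank ker ∂_2 − rank ∂_3 = (6 − 6) − 0 = 0, and there is no ∂_3, so H_2 = 0.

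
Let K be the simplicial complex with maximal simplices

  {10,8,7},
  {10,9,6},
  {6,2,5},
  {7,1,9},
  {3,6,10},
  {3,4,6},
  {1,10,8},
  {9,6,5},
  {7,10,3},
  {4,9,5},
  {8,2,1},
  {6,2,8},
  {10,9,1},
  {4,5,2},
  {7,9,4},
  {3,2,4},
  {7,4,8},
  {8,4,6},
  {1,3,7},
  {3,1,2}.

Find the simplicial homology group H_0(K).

We work with the vertex ordering 1 < 2 < 3 < 4 < 5 < 6 < 7 < 8 < 9 < 10. The simplices of K, each written with vertices in increasing order, are:

  0-simplices (10): [1], [2], [3], [4], [5], [6], [7], [8], [9], [10]
  1-simplices (30): (30 of them)
  2-simplices (20): (20 of them)

so the chain groups are C_0 ≅ Z^10, C_1 ≅ Z^30, C_2 ≅ Z^20.

Boundary ∂_1: C_1 → C_0 sends each edge [p,q] (with p < q) to q − p. For instance
  ∂[6,8] = [8] − [6].
As a 10×30 matrix over Z this has rank 9, with invariant factors (1,1,1,1,1,1,1,1,1).

∂_2: C_2 → C_1 acts by ∂[p,q,r] = [q,r] − [p,r] + [p,q]. For instance
  ∂[4,7,9] = [7,9] − [4,9] + [4,7],
  ∂[5,6,9] = [6,9] − [5,9] + [5,6].
The 30×20 boundary matrix has rank 20 and Smith normal form diag(1,1,1,1,1,1,1,1,1,1,1,1,1,1,1,1,1,1,1,2).

Now H_k = ker ∂_k / im ∂_{k+1}, so:

  H_0: rank C_0 − rank ∂_1 = 10 − 9 = 1, and the invariant factors of ∂_1 are all 1, so H_0 = Z.

H_0 = Z.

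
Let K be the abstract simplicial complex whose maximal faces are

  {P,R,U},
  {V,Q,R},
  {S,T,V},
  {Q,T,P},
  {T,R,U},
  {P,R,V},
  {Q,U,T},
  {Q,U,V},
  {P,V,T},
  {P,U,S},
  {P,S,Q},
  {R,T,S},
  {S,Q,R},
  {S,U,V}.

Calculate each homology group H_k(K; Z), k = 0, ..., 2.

K has 7 vertices, 21 edges, 14 triangles.
rank ∂_0 = 0, rank ∂_1 = 6 ⇒ b_0 = 7 − 0 − 6 = 1; all invariant factors of ∂_1 are 1 so no torsion. So H_0 = Z.
rank ∂_1 = 6, rank ∂_2 = 13 ⇒ b_1 = 21 − 6 − 13 = 2; all invariant factors of ∂_2 are 1 so no torsion. So H_1 = Z^2.
rank ∂_2 = 13, rank ∂_3 = 0 ⇒ b_2 = 14 − 13 − 0 = 1. So H_2 = Z.

H_0 = Z,  H_1 = Z^2,  H_2 = Z.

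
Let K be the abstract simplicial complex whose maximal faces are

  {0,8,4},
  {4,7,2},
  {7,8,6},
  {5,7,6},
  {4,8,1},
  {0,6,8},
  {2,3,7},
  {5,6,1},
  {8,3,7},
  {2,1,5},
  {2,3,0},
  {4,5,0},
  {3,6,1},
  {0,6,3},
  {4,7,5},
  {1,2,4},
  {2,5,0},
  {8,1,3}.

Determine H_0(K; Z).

H_0 = Z.

We work with the vertex ordering 0 < 1 < 2 < 3 < 4 < 5 < 6 < 7 < 8. The simplices of K, each written with vertices in increasing order, are:

  0-simplices (9): [0], [1], [2], [3], [4], [5], [6], [7], [8]
  1-simplices (27): (27 of them)
  2-simplices (18): [0,2,3], [0,2,5], [0,3,6], [0,4,5], [0,4,8], [0,6,8], [1,2,4], [1,2,5], [1,3,6], [1,3,8], [1,4,8], [1,5,6], [2,3,7], [2,4,7], [3,7,8], [4,5,7], [5,6,7], [6,7,8]

so the chain groups are C_0 ≅ Z^9, C_1 ≅ Z^27, C_2 ≅ Z^18.

The boundary map ∂_1: C_1 → C_0 is given by ∂[p,q] = [q] − [p].
As a 9×27 matrix over Z this has rank 8, with invariant factors (1,1,1,1,1,1,1,1).

∂_2: C_2 → C_1 acts by ∂[p,q,r] = [q,r] − [p,r] + [p,q]. For instance
  ∂[1,3,8] = [3,8] − [1,8] + [1,3],
  ∂[5,6,7] = [6,7] − [5,7] + [5,6].
The resulting 27×18 matrix has rank 18, and its Smith normal form has invariant factors (1,1,1,1,1,1,1,1,1,1,1,1,1,1,1,1,1,2).

Now H_k = ker ∂_k / im ∂_{k+1}, so:

  H_0: rank C_0 − rank ∂_1 = 9 − 8 = 1, and the invariant factors of ∂_1 are all 1, so H_0 = Z.

(K is a triangulation of the Klein bottle.)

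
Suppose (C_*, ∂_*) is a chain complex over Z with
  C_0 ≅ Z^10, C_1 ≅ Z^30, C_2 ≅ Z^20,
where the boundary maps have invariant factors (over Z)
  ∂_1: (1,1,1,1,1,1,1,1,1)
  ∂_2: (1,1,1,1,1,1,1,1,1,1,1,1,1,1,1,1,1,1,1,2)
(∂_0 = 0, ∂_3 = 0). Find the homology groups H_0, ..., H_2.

H_0: b_0 = 10 − 0 − 9 = 1; torsion from ∂_1 factors > 1: none. So H_0 ≅ Z.
H_1: b_1 = 30 − 9 − 20 = 1; torsion from ∂_2 factors > 1: [2]. So H_1 ≅ Z ⊕ Z/2.
H_2: b_2 = 20 − 20 − 0 = 0; torsion from ∂_3 factors > 1: none. So H_2 ≅ 0.

H_0 ≅ Z,  H_1 ≅ Z ⊕ Z/2,  H_2 = 0.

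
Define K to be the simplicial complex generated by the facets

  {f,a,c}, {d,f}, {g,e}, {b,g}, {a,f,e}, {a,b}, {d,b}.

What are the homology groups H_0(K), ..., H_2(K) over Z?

Fix the vertex order a < b < c < d < e < f < g and write every simplex with vertices in increasing order. Then dim K = 2 and the simplices of K are:

  0-simplices (7): a, b, c, d, e, f, g
  1-simplices (10): ab, ac, ae, af, bd, bg, cf, df, ef, eg
  2-simplices (2): acf, aef

Hence C_0 ≅ Z^7, C_1 ≅ Z^10, C_2 ≅ Z^2.

The boundary map ∂_1: C_1 → C_0 is given by ∂[p,q] = [q] − [p].
The resulting 7×10 matrix has rank 6, and its Smith normal form has invariant factors (1,1,1,1,1,1).

The boundary map ∂_2: C_2 → C_1 maps a triangle to the signed sum of its edges. For instance
  ∂aef = ef − af + ae,
  ∂acf = cf − af + ac.
As a 10×2 matrix over Z this has rank 2, with invariant factors (1,1).

Computing H_k = (kernel of ∂_k) / (image of ∂_{k+1}):

  H_0: rank C_0 − rank ∂_1 = 7 − 6 = 1, and the invariant factors of ∂_1 are all 1, so H_0 = Z.
  H_1: rank ker ∂_1 − rank ∂_2 = (10 − 6) − 2 = 2, and the invariant factors of ∂_2 are all 1, so H_1 = Z^2.
  H_2: rank ker ∂_2 − rank ∂_3 = (2 − 2) − 0 = 0, and there is no ∂_3, so H_2 = 0.

As a check, the Euler characteristic is 7 − 10 + 2 = -1, which agrees with 1 − 2 + 0 = -1.

H_0 ≅ Z,  H_1 ≅ Z^2,  H_2 = 0.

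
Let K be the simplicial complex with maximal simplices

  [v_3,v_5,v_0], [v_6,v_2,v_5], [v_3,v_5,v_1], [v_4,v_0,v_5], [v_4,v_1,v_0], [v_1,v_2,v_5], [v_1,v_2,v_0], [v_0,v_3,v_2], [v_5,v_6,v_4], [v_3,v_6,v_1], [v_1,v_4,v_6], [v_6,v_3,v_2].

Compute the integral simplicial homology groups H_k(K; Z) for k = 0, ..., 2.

Take the total order v_0 < v_1 < v_2 < v_3 < v_4 < v_5 < v_6 on the vertex set. Then K (dimension 2) consists of the simplices:

  0-simplices (7): [v_0], [v_1], [v_2], [v_3], [v_4], [v_5], [v_6]
  1-simplices (18): (18 of them)
  2-simplices (12): (12 of them)

Hence C_0 ≅ Z^7, C_1 ≅ Z^18, C_2 ≅ Z^12.

The boundary map ∂_1: C_1 → C_0 maps an edge to its endpoints' difference, ∂[p,q] = q − p. For instance
  ∂[v_3,v_5] = [v_5] − [v_3].
As a 7×18 matrix over Z this has rank 6, with invariant factors (1,1,1,1,1,1).

Boundary ∂_2: C_2 → C_1 sends each 2-simplex [p,q,r] to [q,r] − [p,r] + [p,q]. For instance
  ∂[v_0,v_1,v_2] = [v_1,v_2] − [v_0,v_2] + [v_0,v_1],
  ∂[v_0,v_1,v_4] = [v_1,v_4] − [v_0,v_4] + [v_0,v_1].
The 18×12 boundary matrix has rank 12 and Smith normal form diag(1,1,1,1,1,1,1,1,1,1,1,2).

From H_k ≅ ker(∂_k) / im(∂_{k+1}) we obtain:

  H_0: rank C_0 − rank ∂_1 = 7 − 6 = 1, and the invariant factors of ∂_1 are all 1, so H_0 ≅ Z.
  H_1: rank ker ∂_1 − rank ∂_2 = (18 − 6) − 12 = 0, and ∂_2 has invariant factor 2 > 1, so H_1 ≅ Z_2.
  H_2: rank ker ∂_2 − rank ∂_3 = (12 − 12) − 0 = 0, and there is no ∂_3, so H_2 ≅ 0.

H_0 = Z,  H_1 = Z_2,  H_2 = 0.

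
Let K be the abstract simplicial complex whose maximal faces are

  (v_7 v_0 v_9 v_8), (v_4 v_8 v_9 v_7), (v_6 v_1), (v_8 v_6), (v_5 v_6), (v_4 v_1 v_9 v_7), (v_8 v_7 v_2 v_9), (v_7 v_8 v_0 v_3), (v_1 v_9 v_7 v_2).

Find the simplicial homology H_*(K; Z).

Fix the vertex order v_0 < v_1 < v_2 < v_3 < v_4 < v_5 < v_6 < v_7 < v_8 < v_9 and write every simplex with vertices in increasing order. Then dim K = 3 and the simplices of K are:

  0-simplices (10): [v_0], [v_1], [v_2], [v_3], [v_4], [v_5], [v_6], [v_7], [v_8], [v_9]
  1-simplices (22): (22 of them)
  2-simplices (18): (18 of them)
  3-simplices (6): [v_0,v_3,v_7,v_8], [v_0,v_7,v_8,v_9], [v_1,v_2,v_7,v_9], [v_1,v_4,v_7,v_9], [v_2,v_7,v_8,v_9], [v_4,v_7,v_8,v_9]

Hence C_0 ≅ Z^10, C_1 ≅ Z^22, C_2 ≅ Z^18, C_3 ≅ Z^6.

∂_1: C_1 → C_0 sends each edge [p,q] (with p < q) to q − p. For instance
  ∂[v_7,v_9] = [v_9] − [v_7].
The 10×22 boundary matrix has rank 9 and Smith normal form diag(1,1,1,1,1,1,1,1,1).

∂_2: C_2 → C_1 maps a triangle to the signed sum of its edges. For instance
  ∂[v_7,v_8,v_9] = [v_8,v_9] − [v_7,v_9] + [v_7,v_8],
  ∂[v_2,v_7,v_9] = [v_7,v_9] − [v_2,v_9] + [v_2,v_7].
The 22×18 boundary matrix has rank 12 and Smith normal form diag(1,1,1,1,1,1,1,1,1,1,1,1).

The boundary map ∂_3: C_3 → C_2 sends each 3-simplex σ to the alternating sum Σ_i (−1)^i (σ with its i-th vertex removed). For instance
  ∂[v_0,v_7,v_8,v_9] = [v_7,v_8,v_9] − [v_0,v_8,v_9] + [v_0,v_7,v_9] − [v_0,v_7,v_8],
  ∂[v_0,v_3,v_7,v_8] = [v_3,v_7,v_8] − [v_0,v_7,v_8] + [v_0,v_3,v_8] − [v_0,v_3,v_7].
The resulting 18×6 matrix has rank 6, and its Smith normal form has invariant factors (1,1,1,1,1,1).

Now H_k = ker ∂_k / im ∂_{k+1}, so:

  H_0: rank C_0 − rank ∂_1 = 10 − 9 = 1, and the invariant factors of ∂_1 are all 1, so H_0 ≅ Z.
  H_1: rank ker ∂_1 − rank ∂_2 = (22 − 9) − 12 = 1, and the invariant factors of ∂_2 are all 1, so H_1 ≅ Z.
  H_2: rank ker ∂_2 − rank ∂_3 = (18 − 12) − 6 = 0, and the invariant factors of ∂_3 are all 1, so H_2 ≅ 0.
  H_3: rank ker ∂_3 − rank ∂_4 = (6 − 6) − 0 = 0, and there is no ∂_4, so H_3 ≅ 0.

H_0 = Z,  H_1 = Z,  H_2 = 0,  H_3 = 0.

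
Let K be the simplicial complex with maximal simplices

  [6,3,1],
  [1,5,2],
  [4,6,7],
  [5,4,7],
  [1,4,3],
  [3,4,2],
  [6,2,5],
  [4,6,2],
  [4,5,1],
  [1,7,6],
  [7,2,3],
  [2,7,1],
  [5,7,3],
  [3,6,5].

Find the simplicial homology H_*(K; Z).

Fix the vertex order 1 < 2 < 3 < 4 < 5 < 6 < 7 and write every simplex with vertices in increasing order. Then dim K = 2 and the simplices of K are:

  0-simplices (7): [1], [2], [3], [4], [5], [6], [7]
  1-simplices (21): [1,2], [1,3], [1,4], [1,5], [1,6], [1,7], [2,3], [2,4], [2,5], [2,6], [2,7], [3,4], [3,5], [3,6], [3,7], [4,5], [4,6], [4,7], [5,6], [5,7], [6,7]
  2-simplices (14): [1,2,5], [1,2,7], [1,3,4], [1,3,6], [1,4,5], [1,6,7], [2,3,4], [2,3,7], [2,4,6], [2,5,6], [3,5,6], [3,5,7], [4,5,7], [4,6,7]

giving chain groups C_0 ≅ Z^7, C_1 ≅ Z^21, C_2 ≅ Z^14.

The boundary map ∂_1: C_1 → C_0 is given by ∂[p,q] = [q] − [p].
This gives a 7×21 integer matrix of rank 6; reducing to Smith normal form yields diagonal entries (1,1,1,1,1,1).

Boundary ∂_2: C_2 → C_1 sends each 2-simplex [p,q,r] to [q,r] − [p,r] + [p,q]. For instance
  ∂[1,6,7] = [6,7] − [1,7] + [1,6],
  ∂[2,3,4] = [3,4] − [2,4] + [2,3].
This gives a 21×14 integer matrix of rank 13; reducing to Smith normal form yields diagonal entries (1,1,1,1,1,1,1,1,1,1,1,1,1).

From H_k ≅ ker(∂_k) / im(∂_{k+1}) we obtain:

  H_0: rank C_0 − rank ∂_1 = 7 − 6 = 1, and the invariant factors of ∂_1 are all 1, so H_0 = Z.
  H_1: rank ker ∂_1 − rank ∂_2 = (21 − 6) − 13 = 2, and the invariant factors of ∂_2 are all 1, so H_1 = Z^2.
  H_2: rank ker ∂_2 − rank ∂_3 = (14 − 13) − 0 = 1, and there is no ∂_3, so H_2 = Z.

As a check, the Euler characteristic is 7 − 21 + 14 = 0, which agrees with 1 − 2 + 1 = 0.
(K is a triangulation of the torus T^2.)

H_0 ≅ Z,  H_1 ≅ Z^2,  H_2 ≅ Z.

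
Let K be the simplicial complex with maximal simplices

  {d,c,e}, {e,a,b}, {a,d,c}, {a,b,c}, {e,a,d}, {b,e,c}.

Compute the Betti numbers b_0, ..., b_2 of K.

We work with the vertex ordering a < b < c < d < e. The simplices of K, each written with vertices in increasing order, are:

  0-simplices (5): a, b, c, d, e
  1-simplices (9): ab, ac, ad, ae, bc, be, cd, ce, de
  2-simplices (6): abc, abe, acd, ade, bce, cde

so the chain groups are C_0 ≅ Z^5, C_1 ≅ Z^9, C_2 ≅ Z^6.

Boundary ∂_1: C_1 → C_0 is given by ∂[p,q] = [q] − [p].
As a 5×9 matrix over Z this has rank 4, with invariant factors (1,1,1,1).

The boundary map ∂_2: C_2 → C_1 acts by ∂[p,q,r] = [q,r] − [p,r] + [p,q]. For instance
  ∂bce = ce − be + bc,
  ∂cde = de − ce + cd.
This gives a 9×6 integer matrix of rank 5; reducing to Smith normal form yields diagonal entries (1,1,1,1,1).

Computing H_k = (kernel of ∂_k) / (image of ∂_{k+1}):

  H_0: rank C_0 − rank ∂_1 = 5 − 4 = 1, and the invariant factors of ∂_1 are all 1, so H_0 = Z.
  H_1: rank ker ∂_1 − rank ∂_2 = (9 − 4) − 5 = 0, and the invariant factors of ∂_2 are all 1, so H_1 = 0.
  H_2: rank ker ∂_2 − rank ∂_3 = (6 − 5) − 0 = 1, and there is no ∂_3, so H_2 = Z.

(K is a triangulation of the 2-sphere S^2.)

Hence the Betti numbers are b_0 = 1, b_1 = 0, b_2 = 1.

b_0 = 1, b_1 = 0, b_2 = 1.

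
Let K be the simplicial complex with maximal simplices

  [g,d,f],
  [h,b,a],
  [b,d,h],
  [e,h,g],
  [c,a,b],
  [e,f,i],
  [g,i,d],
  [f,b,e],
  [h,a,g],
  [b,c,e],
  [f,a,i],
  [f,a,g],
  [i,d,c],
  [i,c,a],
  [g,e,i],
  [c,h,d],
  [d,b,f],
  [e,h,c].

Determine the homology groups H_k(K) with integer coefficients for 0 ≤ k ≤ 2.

Order the vertices as a < b < c < d < e < f < g < h < i. Listing each simplex with vertices in this order, K has dimension 2 with simplices:

  0-simplices (9): a, b, c, d, e, f, g, h, i
  1-simplices (27): ab, ac, af, ag, ah, ai, bc, bd, be, bf, bh, cd, ce, ch, ci, df, dg, dh, di, ef, eg, eh, ei, fg, fi, gh, gi
  2-simplices (18): abc, abh, aci, afg, afi, agh, bce, bdf, bdh, bef, cdh, cdi, ceh, dfg, dgi, efi, egh, egi

so the chain groups are C_0 ≅ Z^9, C_1 ≅ Z^27, C_2 ≅ Z^18.

The boundary map ∂_1: C_1 → C_0 is given by ∂[p,q] = [q] − [p]. For instance
  ∂fg = g − f.
The 9×27 boundary matrix has rank 8 and Smith normal form diag(1,1,1,1,1,1,1,1).

The boundary map ∂_2: C_2 → C_1 acts by ∂[p,q,r] = [q,r] − [p,r] + [p,q]. For instance
  ∂ceh = eh − ch + ce,
  ∂agh = gh − ah + ag.
The resulting 27×18 matrix has rank 18, and its Smith normal form has invariant factors (1,1,1,1,1,1,1,1,1,1,1,1,1,1,1,1,1,2).

Computing H_k = (kernel of ∂_k) / (image of ∂_{k+1}):

  H_0: rank C_0 − rank ∂_1 = 9 − 8 = 1, and the invariant factors of ∂_1 are all 1, so H_0 = Z.
  H_1: rank ker ∂_1 − rank ∂_2 = (27 − 8) − 18 = 1, and ∂_2 has invariant factor 2 > 1, so H_1 = Z ⊕ Z/2.
  H_2: rank ker ∂_2 − rank ∂_3 = (18 − 18) − 0 = 0, and there is no ∂_3, so H_2 = 0.

As a check, the Euler characteristic is 9 − 27 + 18 = 0, which agrees with 1 − 1 + 0 = 0.
(K is a triangulation of the Klein bottle.)

H_0 ≅ Z,  H_1 ≅ Z ⊕ Z/2,  H_2 = 0.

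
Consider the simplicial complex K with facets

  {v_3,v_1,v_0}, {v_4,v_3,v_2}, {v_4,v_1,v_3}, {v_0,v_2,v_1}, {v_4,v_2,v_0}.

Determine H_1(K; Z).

H_1 ≅ Z.

Take the total order v_0 < v_1 < v_2 < v_3 < v_4 on the vertex set. Then K (dimension 2) consists of the simplices:

  0-simplices (5): [v_0], [v_1], [v_2], [v_3], [v_4]
  1-simplices (10): [v_0,v_1], [v_0,v_2], [v_0,v_3], [v_0,v_4], [v_1,v_2], [v_1,v_3], [v_1,v_4], [v_2,v_3], [v_2,v_4], [v_3,v_4]
  2-simplices (5): [v_0,v_1,v_2], [v_0,v_1,v_3], [v_0,v_2,v_4], [v_1,v_3,v_4], [v_2,v_3,v_4]

Hence C_0 ≅ Z^5, C_1 ≅ Z^10, C_2 ≅ Z^5.

The boundary map ∂_1: C_1 → C_0 maps an edge to its endpoints' difference, ∂[p,q] = q − p.
As a 5×10 matrix over Z this has rank 4, with invariant factors (1,1,1,1).

Boundary ∂_2: C_2 → C_1 sends each 2-simplex [p,q,r] to [q,r] − [p,r] + [p,q]. For instance
  ∂[v_2,v_3,v_4] = [v_3,v_4] − [v_2,v_4] + [v_2,v_3],
  ∂[v_0,v_2,v_4] = [v_2,v_4] − [v_0,v_4] + [v_0,v_2].
The resulting 10×5 matrix has rank 5, and its Smith normal form has invariant factors (1,1,1,1,1).

Computing H_k = (kernel of ∂_k) / (image of ∂_{k+1}):

  H_1: rank ker ∂_1 − rank ∂_2 = (10 − 4) − 5 = 1, and the invariant factors of ∂_2 are all 1, so H_1 = Z.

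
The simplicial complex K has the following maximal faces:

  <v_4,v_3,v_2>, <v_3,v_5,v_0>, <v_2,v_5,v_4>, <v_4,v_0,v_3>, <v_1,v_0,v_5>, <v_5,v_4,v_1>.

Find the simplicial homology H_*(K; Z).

H_0 ≅ Z,  H_1 ≅ Z,  H_2 = 0.

Fix the vertex order v_0 < v_1 < v_2 < v_3 < v_4 < v_5 and write every simplex with vertices in increasing order. Then dim K = 2 and the simplices of K are:

  0-simplices (6): [v_0], [v_1], [v_2], [v_3], [v_4], [v_5]
  1-simplices (12): [v_0,v_1], [v_0,v_3], [v_0,v_4], [v_0,v_5], [v_1,v_4], [v_1,v_5], [v_2,v_3], [v_2,v_4], [v_2,v_5], [v_3,v_4], [v_3,v_5], [v_4,v_5]
  2-simplices (6): [v_0,v_1,v_5], [v_0,v_3,v_4], [v_0,v_3,v_5], [v_1,v_4,v_5], [v_2,v_3,v_4], [v_2,v_4,v_5]

giving chain groups C_0 ≅ Z^6, C_1 ≅ Z^12, C_2 ≅ Z^6.

The boundary map ∂_1: C_1 → C_0 sends each edge [p,q] (with p < q) to q − p.
The resulting 6×12 matrix has rank 5, and its Smith normal form has invariant factors (1,1,1,1,1).

∂_2: C_2 → C_1 maps a triangle to the signed sum of its edges. For instance
  ∂[v_0,v_3,v_4] = [v_3,v_4] − [v_0,v_4] + [v_0,v_3],
  ∂[v_0,v_1,v_5] = [v_1,v_5] − [v_0,v_5] + [v_0,v_1].
As a 12×6 matrix over Z this has rank 6, with invariant factors (1,1,1,1,1,1).

Now H_k = ker ∂_k / im ∂_{k+1}, so:

  H_0: rank C_0 − rank ∂_1 = 6 − 5 = 1, and the invariant factors of ∂_1 are all 1, so H_0 ≅ Z.
  H_1: rank ker ∂_1 − rank ∂_2 = (12 − 5) − 6 = 1, and the invariant factors of ∂_2 are all 1, so H_1 ≅ Z.
  H_2: rank ker ∂_2 − rank ∂_3 = (6 − 6) − 0 = 0, and there is no ∂_3, so H_2 ≅ 0.

As a check, the Euler characteristic is 6 − 12 + 6 = 0, which agrees with 1 − 1 + 0 = 0.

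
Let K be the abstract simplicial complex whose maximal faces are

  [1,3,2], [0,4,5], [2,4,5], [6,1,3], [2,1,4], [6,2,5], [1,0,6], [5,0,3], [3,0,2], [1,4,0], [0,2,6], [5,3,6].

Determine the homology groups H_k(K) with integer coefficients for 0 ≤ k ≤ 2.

H_0 = Z,  H_1 = Z/2,  H_2 = 0.

Order the vertices as 0 < 1 < 2 < 3 < 4 < 5 < 6. Listing each simplex with vertices in this order, K has dimension 2 with simplices:

  0-simplices (7): [0], [1], [2], [3], [4], [5], [6]
  1-simplices (18): [0,1], [0,2], [0,3], [0,4], [0,5], [0,6], [1,2], [1,3], [1,4], [1,6], [2,3], [2,4], [2,5], [2,6], [3,5], [3,6], [4,5], [5,6]
  2-simplices (12): [0,1,4], [0,1,6], [0,2,3], [0,2,6], [0,3,5], [0,4,5], [1,2,3], [1,2,4], [1,3,6], [2,4,5], [2,5,6], [3,5,6]

Hence C_0 ≅ Z^7, C_1 ≅ Z^18, C_2 ≅ Z^12.

The boundary map ∂_1: C_1 → C_0 sends each edge [p,q] (with p < q) to q − p. For instance
  ∂[3,5] = [5] − [3].
The 7×18 boundary matrix has rank 6 and Smith normal form diag(1,1,1,1,1,1).

Boundary ∂_2: C_2 → C_1 acts by ∂[p,q,r] = [q,r] − [p,r] + [p,q]. For instance
  ∂[2,4,5] = [4,5] − [2,5] + [2,4],
  ∂[0,1,6] = [1,6] − [0,6] + [0,1].
The 18×12 boundary matrix has rank 12 and Smith normal form diag(1,1,1,1,1,1,1,1,1,1,1,2).

Now H_k = ker ∂_k / im ∂_{k+1}, so:

  H_0: rank C_0 − rank ∂_1 = 7 − 6 = 1, and the invariant factors of ∂_1 are all 1, so H_0 = Z.
  H_1: rank ker ∂_1 − rank ∂_2 = (18 − 6) − 12 = 0, and ∂_2 has invariant factor 2 > 1, so H_1 = Z/2.
  H_2: rank ker ∂_2 − rank ∂_3 = (12 − 12) − 0 = 0, and there is no ∂_3, so H_2 = 0.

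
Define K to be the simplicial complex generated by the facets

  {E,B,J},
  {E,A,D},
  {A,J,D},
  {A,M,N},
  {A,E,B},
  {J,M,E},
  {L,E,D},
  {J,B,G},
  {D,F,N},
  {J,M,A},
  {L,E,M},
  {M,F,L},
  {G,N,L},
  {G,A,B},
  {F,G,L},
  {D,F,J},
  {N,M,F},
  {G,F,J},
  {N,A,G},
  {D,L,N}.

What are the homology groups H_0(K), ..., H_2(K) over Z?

Fix the vertex order A < B < D < E < F < G < J < L < M < N and write every simplex with vertices in increasing order. Then dim K = 2 and the simplices of K are:

  0-simplices (10): A, B, D, E, F, G, J, L, M, N
  1-simplices (30): AB, AD, AE, AG, AJ, AM, AN, BE, BG, BJ, DE, DF, DJ, DL, DN, EJ, EL, EM, FG, FJ, FL, FM, FN, GJ, GL, GN, JM, LM, LN, MN
  2-simplices (20): ABE, ABG, ADE, ADJ, AGN, AJM, AMN, BEJ, BGJ, DEL, DFJ, DFN, DLN, EJM, ELM, FGJ, FGL, FLM, FMN, GLN

so the chain groups are C_0 ≅ Z^10, C_1 ≅ Z^30, C_2 ≅ Z^20.

∂_1: C_1 → C_0 maps an edge to its endpoints' difference, ∂[p,q] = q − p.
As a 10×30 matrix over Z this has rank 9, with invariant factors (1,1,1,1,1,1,1,1,1).

∂_2: C_2 → C_1 maps a triangle to the signed sum of its edges. For instance
  ∂BEJ = EJ − BJ + BE,
  ∂DLN = LN − DN + DL.
As a 30×20 matrix over Z this has rank 20, with invariant factors (1,1,1,1,1,1,1,1,1,1,1,1,1,1,1,1,1,1,1,2).

Computing H_k = (kernel of ∂_k) / (image of ∂_{k+1}):

  H_0: rank C_0 − rank ∂_1 = 10 − 9 = 1, and the invariant factors of ∂_1 are all 1, so H_0 = Z.
  H_1: rank ker ∂_1 − rank ∂_2 = (30 − 9) − 20 = 1, and ∂_2 has invariant factor 2 > 1, so H_1 = Z ⊕ Z/2.
  H_2: rank ker ∂_2 − rank ∂_3 = (20 − 20) − 0 = 0, and there is no ∂_3, so H_2 = 0.

(K is a triangulation of the Klein bottle.)

H_0 ≅ Z,  H_1 ≅ Z ⊕ Z/2,  H_2 = 0.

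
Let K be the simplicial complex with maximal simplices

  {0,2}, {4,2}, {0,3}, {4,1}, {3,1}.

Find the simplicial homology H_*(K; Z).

Fix the vertex order 0 < 1 < 2 < 3 < 4 and write every simplex with vertices in increasing order. Then dim K = 1 and the simplices of K are:

  0-simplices (5): [0], [1], [2], [3], [4]
  1-simplices (5): [0,2], [0,3], [1,3], [1,4], [2,4]

giving chain groups C_0 ≅ Z^5, C_1 ≅ Z^5.

∂_1: C_1 → C_0 maps an edge to its endpoints' difference, ∂[p,q] = q − p. For instance
  ∂[1,4] = [4] − [1].
The resulting 5×5 matrix has rank 4, and its Smith normal form has invariant factors (1,1,1,1).

Reading off H_k = ker ∂_k / im ∂_{k+1}:

  H_0: rank C_0 − rank ∂_1 = 5 − 4 = 1, and the invariant factors of ∂_1 are all 1, so H_0 = Z.
  H_1: rank ker ∂_1 − rank ∂_2 = (5 − 4) − 0 = 1, and there is no ∂_2, so H_1 = Z.

H_0 ≅ Z,  H_1 ≅ Z.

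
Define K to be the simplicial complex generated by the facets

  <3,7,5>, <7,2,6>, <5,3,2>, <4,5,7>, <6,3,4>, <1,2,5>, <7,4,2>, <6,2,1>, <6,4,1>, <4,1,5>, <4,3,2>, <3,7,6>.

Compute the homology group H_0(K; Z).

H_0 ≅ Z.

Order the vertices as 1 < 2 < 3 < 4 < 5 < 6 < 7. Listing each simplex with vertices in this order, K has dimension 2 with simplices:

  0-simplices (7): [1], [2], [3], [4], [5], [6], [7]
  1-simplices (18): [1,2], [1,4], [1,5], [1,6], [2,3], [2,4], [2,5], [2,6], [2,7], [3,4], [3,5], [3,6], [3,7], [4,5], [4,6], [4,7], [5,7], [6,7]
  2-simplices (12): [1,2,5], [1,2,6], [1,4,5], [1,4,6], [2,3,4], [2,3,5], [2,4,7], [2,6,7], [3,4,6], [3,5,7], [3,6,7], [4,5,7]

so the chain groups are C_0 ≅ Z^7, C_1 ≅ Z^18, C_2 ≅ Z^12.

Boundary ∂_1: C_1 → C_0 sends each edge [p,q] (with p < q) to q − p. For instance
  ∂[1,5] = [5] − [1].
The resulting 7×18 matrix has rank 6, and its Smith normal form has invariant factors (1,1,1,1,1,1).

Boundary ∂_2: C_2 → C_1 maps a triangle to the signed sum of its edges. For instance
  ∂[4,5,7] = [5,7] − [4,7] + [4,5],
  ∂[2,6,7] = [6,7] − [2,7] + [2,6].
This gives a 18×12 integer matrix of rank 12; reducing to Smith normal form yields diagonal entries (1,1,1,1,1,1,1,1,1,1,1,2).

From H_k ≅ ker(∂_k) / im(∂_{k+1}) we obtain:

  H_0: rank C_0 − rank ∂_1 = 7 − 6 = 1, and the invariant factors of ∂_1 are all 1, so H_0 ≅ Z.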